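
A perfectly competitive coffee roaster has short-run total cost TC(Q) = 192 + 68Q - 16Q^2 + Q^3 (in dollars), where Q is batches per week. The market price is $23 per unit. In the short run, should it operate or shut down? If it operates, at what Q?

Produce at Q = 9

Variable cost is VC = 68Q - 16Q^2 + Q^3, so AVC = VC/Q = 68 - 16Q + Q^2 and MC = dTC/dQ = 68 - 32Q + 3Q^2.
AVC hits its minimum where MC = AVC, at Q = 8, giving min AVC = 68 - 16·8 + 8^2 = $4.
P = $23 exceeds min AVC = $4, so the firm stays open.
P = MC gives 45 - 32Q + 3Q^2 = 0, with roots 5/3 and 9. Take the larger (rising MC): Q* = 9.
Check: AVC at Q = 9 is $5 ≤ P, so revenue covers variable cost.
Profit = P·Q − TC = 23·9 − 237 = -$30, a loss, but smaller than the $192 fixed cost the firm would lose by shutting down.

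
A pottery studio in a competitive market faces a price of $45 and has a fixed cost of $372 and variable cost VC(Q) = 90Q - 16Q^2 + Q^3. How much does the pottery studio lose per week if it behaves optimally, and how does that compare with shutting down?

Profit = -$210 at Q = 9

AVC = 90 - 16Q + Q^2; min AVC = $26 at Q = 8. Since P = $45 ≥ min AVC, the firm produces.
MC = 90 - 32Q + 3Q^2. Setting P = MC and taking the root on the rising branch gives Q* = 9.
TR = 45·9 = 405. TC = 372 + 243 = 615. Profit = 405 − 615 = -$210.
Shutting down would mean losing the fixed cost of $372, so operating at a loss of $210 is better by $162.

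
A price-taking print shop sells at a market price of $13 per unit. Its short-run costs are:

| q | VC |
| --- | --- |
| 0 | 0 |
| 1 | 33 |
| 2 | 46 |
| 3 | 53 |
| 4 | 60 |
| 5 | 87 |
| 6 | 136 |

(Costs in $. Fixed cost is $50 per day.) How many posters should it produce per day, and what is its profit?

q = 0 (shut down); profit = -$50

Profit at each row (π = 13q − TC): q=0: -50; q=1: -70; q=2: -70; q=3: -64; q=4: -58; q=5: -72; q=6: -108.
Profit is highest at q = 0. Equivalently, the lowest AVC in the table is 60/4 ≈ $15 at q = 4, and P = $13 falls below it — price never covers variable cost, so the firm shuts down and loses only its fixed cost.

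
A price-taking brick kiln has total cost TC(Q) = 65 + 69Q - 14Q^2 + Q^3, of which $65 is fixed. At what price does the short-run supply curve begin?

$20 per unit

The shutdown price is the minimum of AVC. VC = 69Q - 14Q^2 + Q^3, so AVC = 69 - 14Q + Q^2.
At the minimum of AVC, MC = AVC. MC = 69 - 28Q + 3Q^2; setting MC = AVC gives 2Q^2 - 14Q = 0, so Q = 7. min AVC = 20.
So the shutdown price is $20.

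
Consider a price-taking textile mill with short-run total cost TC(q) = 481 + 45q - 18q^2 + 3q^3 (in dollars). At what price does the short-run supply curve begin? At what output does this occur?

The shutdown price is the minimum of AVC. VC = 45q - 18q^2 + 3q^3, so AVC = 45 - 18q + 3q^2.
At the minimum of AVC, MC = AVC. MC = 45 - 36q + 9q^2; setting MC = AVC gives 6q^2 - 18q = 0, so q = 3. min AVC = 18.
So the shutdown price is $18.

$18 per unit, at q = 3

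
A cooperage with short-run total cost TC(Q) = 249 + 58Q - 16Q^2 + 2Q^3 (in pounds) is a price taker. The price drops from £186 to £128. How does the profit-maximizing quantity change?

Output falls from 8 to 7

MC = 58 - 32Q + 6Q^2; the shutdown threshold is min AVC = £26 (at Q = 4).
With P = £186 above the shutdown price, P = MC gives Q = 8.
At P = £128 ≥ min AVC, set P = MC: Q = 7. The firm stays open but cuts output.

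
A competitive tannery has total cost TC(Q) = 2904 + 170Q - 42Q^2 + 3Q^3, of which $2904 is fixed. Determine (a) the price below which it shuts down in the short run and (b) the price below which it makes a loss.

Shutdown price = $23; break-even price = $335

AVC = 170 - 42Q + 3Q^2; minimized at Q = 7, giving min AVC = $23. That is the shutdown price.
ATC = 2904/Q + 170 - 42Q + 3Q^2. Setting dATC/dQ = −2904/Q^2 − 42 + 6Q = 0 gives Q = 11 (since 6·11^3 − 42·11^2 = 2904).
min ATC = 2904/11 + 170 − 42·11 + 3·11^2 = $335. That is the break-even price.
For $23 ≤ P < $335 the firm produces at a loss; below $23 it shuts down.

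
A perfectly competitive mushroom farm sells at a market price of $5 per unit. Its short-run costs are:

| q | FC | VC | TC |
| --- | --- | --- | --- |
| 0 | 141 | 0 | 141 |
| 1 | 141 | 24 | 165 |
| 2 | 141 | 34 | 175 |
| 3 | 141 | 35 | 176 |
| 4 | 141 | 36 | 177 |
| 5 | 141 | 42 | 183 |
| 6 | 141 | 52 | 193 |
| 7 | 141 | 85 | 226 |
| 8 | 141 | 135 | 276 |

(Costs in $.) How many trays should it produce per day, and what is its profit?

q = 0 (shut down); profit = -$141

Tabulate TR − TC: q=0: -141; q=1: -160; q=2: -165; q=3: -161; q=4: -157; q=5: -158; q=6: -163; q=7: -191; q=8: -236.
Profit is highest at q = 0. Equivalently, the lowest AVC in the table is 42/5 ≈ $8.40 at q = 5, and P = $5 falls below it — price never covers variable cost, so the firm shuts down and loses only its fixed cost.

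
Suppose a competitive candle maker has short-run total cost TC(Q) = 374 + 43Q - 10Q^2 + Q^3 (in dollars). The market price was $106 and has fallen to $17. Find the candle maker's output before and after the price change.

AVC = 43 - 10Q + Q^2, minimized at Q = 5 where min AVC = $18. MC = 43 - 20Q + 3Q^2.
With P = $106 above the shutdown price, P = MC gives Q = 9.
At P = $17 < min AVC = $18, price no longer covers variable cost at any output, so the firm shuts down: Q = 0.

Output falls from 9 to 0 (the firm shuts down)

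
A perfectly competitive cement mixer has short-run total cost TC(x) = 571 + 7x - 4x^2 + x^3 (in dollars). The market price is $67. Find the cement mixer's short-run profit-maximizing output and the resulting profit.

Profit = -$283 at x = 6

AVC = 7 - 4x + x^2; min AVC = $3 at x = 2. Since P = $67 ≥ min AVC, the firm produces.
With MC = 7 - 8x + 3x^2, P = MC on the upward-sloping part at x* = 6.
TR = 67·6 = 402. TC = 571 + 114 = 685. Profit = 402 − 685 = -$283.
Shutting down would mean losing the fixed cost of $571, so operating at a loss of $283 is better by $288.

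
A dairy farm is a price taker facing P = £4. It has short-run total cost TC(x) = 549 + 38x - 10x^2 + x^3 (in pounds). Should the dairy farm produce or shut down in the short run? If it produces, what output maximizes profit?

Shut down

Variable cost is VC = 38x - 10x^2 + x^3, so AVC = VC/x = 38 - 10x + x^2 and MC = dTC/dx = 38 - 20x + 3x^2.
AVC hits its minimum where MC = AVC, at x = 5, giving min AVC = 38 - 10·5 + 5^2 = £13.
Since P = £4 < min AVC = £13, price fails to cover variable cost at any output.
Shutting down limits the loss to fixed cost, £549.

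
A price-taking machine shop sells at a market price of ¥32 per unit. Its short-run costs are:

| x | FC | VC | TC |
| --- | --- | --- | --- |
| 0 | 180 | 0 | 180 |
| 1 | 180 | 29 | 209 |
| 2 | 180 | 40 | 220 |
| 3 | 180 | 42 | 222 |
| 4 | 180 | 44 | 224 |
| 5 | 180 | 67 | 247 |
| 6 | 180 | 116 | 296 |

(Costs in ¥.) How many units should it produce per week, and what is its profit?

Tabulate TR − TC: x=0: -180; x=1: -177; x=2: -156; x=3: -126; x=4: -96; x=5: -87; x=6: -104.
Profit is maximized at x = 5. AVC there is 67/5 = ¥13.40 ≤ P, so producing beats shutting down (which would give -¥180).

x = 5; profit = -¥87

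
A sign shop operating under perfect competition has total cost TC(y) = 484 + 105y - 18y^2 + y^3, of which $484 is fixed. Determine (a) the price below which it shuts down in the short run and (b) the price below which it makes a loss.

Shutdown price = $24; break-even price = $72

AVC = 105 - 18y + y^2; minimized at y = 9, giving min AVC = $24. That is the shutdown price.
ATC = 484/y + 105 - 18y + y^2. Setting dATC/dy = −484/y^2 − 18 + 2y = 0 gives y = 11 (since 2·11^3 − 18·11^2 = 484).
min ATC = 484/11 + 105 − 18·11 + 11^2 = $72. That is the break-even price.
For $24 ≤ P < $72 the firm produces at a loss; below $24 it shuts down.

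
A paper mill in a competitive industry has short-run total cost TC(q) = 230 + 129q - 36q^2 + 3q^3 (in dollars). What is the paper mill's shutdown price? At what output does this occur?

The firm shuts down when price falls below the minimum of average variable cost. AVC = VC/q = 129 - 36q + 3q^2.
At the minimum of AVC, MC = AVC. MC = 129 - 72q + 9q^2; setting MC = AVC gives 6q^2 - 36q = 0, so q = 6. min AVC = 21.
For P < $21 the firm produces nothing.

$21 per unit, at q = 6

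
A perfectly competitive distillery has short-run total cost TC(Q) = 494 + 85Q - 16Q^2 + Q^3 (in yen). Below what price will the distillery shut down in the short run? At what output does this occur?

¥21 per unit, at Q = 8

The shutdown price is the minimum of AVC. VC = 85Q - 16Q^2 + Q^3, so AVC = 85 - 16Q + Q^2.
dAVC/dQ = -16 + 2Q = 0 gives Q = 8. min AVC = 85 - 16·8 + 8^2 = 21.
The firm shuts down for any P below ¥21.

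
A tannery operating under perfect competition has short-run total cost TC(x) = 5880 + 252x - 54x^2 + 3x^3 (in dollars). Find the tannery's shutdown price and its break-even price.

AVC = 252 - 54x + 3x^2; minimized at x = 9, giving min AVC = $9. That is the shutdown price.
ATC = 5880/x + 252 - 54x + 3x^2. Setting dATC/dx = −5880/x^2 − 54 + 6x = 0 gives x = 14 (since 6·14^3 − 54·14^2 = 5880).
min ATC = 5880/14 + 252 − 54·14 + 3·14^2 = $504. That is the break-even price.
For $9 ≤ P < $504 the firm produces at a loss; below $9 it shuts down.

Shutdown price = $9; break-even price = $504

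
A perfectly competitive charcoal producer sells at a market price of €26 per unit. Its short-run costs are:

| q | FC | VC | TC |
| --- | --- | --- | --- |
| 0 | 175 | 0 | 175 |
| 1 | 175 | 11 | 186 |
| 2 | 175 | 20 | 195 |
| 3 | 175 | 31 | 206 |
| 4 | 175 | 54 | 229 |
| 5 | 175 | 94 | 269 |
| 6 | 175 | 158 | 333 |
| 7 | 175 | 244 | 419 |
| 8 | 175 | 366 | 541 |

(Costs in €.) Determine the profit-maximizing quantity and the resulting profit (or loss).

Compute π = P·q − TC at each output: q=0: -175; q=1: -160; q=2: -143; q=3: -128; q=4: -125; q=5: -139; q=6: -177; q=7: -237; q=8: -333.
Profit is maximized at q = 4. AVC there is 54/4 = €13.50 ≤ P, so producing beats shutting down (which would give -€175).

q = 4; profit = -€125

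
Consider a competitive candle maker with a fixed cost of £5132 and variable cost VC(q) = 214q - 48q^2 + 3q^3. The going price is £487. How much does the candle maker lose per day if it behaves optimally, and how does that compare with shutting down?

Profit = -£62 at q = 13

AVC = 214 - 48q + 3q^2; min AVC = £22 at q = 8. Since P = £487 ≥ min AVC, the firm produces.
MC = 214 - 96q + 9q^2. Setting P = MC and taking the root on the rising branch gives q* = 13.
TR = 487·13 = 6331. TC = 5132 + 1261 = 6393. Profit = 6331 − 6393 = -£62.
By producing, the firm covers all variable cost plus £5070 of fixed cost; shutting down would lose the full £5132.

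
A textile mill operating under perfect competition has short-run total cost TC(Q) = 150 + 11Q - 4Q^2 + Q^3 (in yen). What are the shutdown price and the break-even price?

Shutdown price = ¥7; break-even price = ¥46

Shutdown price = min AVC. AVC = 11 - 4Q + Q^2, with vertex at Q = 2 and minimum ¥7.
ATC = 150/Q + 11 - 4Q + Q^2. Setting dATC/dQ = −150/Q^2 − 4 + 2Q = 0 gives Q = 5 (since 2·5^3 − 4·5^2 = 150).
min ATC = 150/5 + 11 − 4·5 + 5^2 = ¥46. That is the break-even price.
Between these two prices the firm operates at a loss; above ¥46 it earns a profit.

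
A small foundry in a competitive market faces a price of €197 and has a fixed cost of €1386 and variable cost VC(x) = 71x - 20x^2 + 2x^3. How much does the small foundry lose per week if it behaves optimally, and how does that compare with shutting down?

AVC = 71 - 20x + 2x^2 has its minimum €21 at x = 5; price €197 clears that bar, so the firm operates.
With MC = 71 - 40x + 6x^2, P = MC on the upward-sloping part at x* = 9.
TR = 197·9 = 1773. TC = 1386 + 477 = 1863. Profit = 1773 − 1863 = -€90.
That loss of €90 beats the €1386 the firm would lose by shutting down; producing recovers €1296 of fixed cost.

Profit = -€90 at x = 9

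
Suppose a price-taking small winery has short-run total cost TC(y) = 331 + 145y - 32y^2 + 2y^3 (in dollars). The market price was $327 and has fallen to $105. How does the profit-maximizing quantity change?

AVC = 145 - 32y + 2y^2, minimized at y = 8 where min AVC = $17. MC = 145 - 64y + 6y^2.
At P = $327 ≥ min AVC, set P = MC on the rising branch: y = 13.
At P = $105 ≥ min AVC, set P = MC: y = 10. The firm stays open but cuts output.

Output falls from 13 to 10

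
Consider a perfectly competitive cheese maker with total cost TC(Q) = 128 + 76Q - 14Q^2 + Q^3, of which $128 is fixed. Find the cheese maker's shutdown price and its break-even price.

Shutdown price = $27; break-even price = $44

Shutdown price = min AVC. AVC = 76 - 14Q + Q^2, with vertex at Q = 7 and minimum $27.
ATC = 128/Q + 76 - 14Q + Q^2. Setting dATC/dQ = −128/Q^2 − 14 + 2Q = 0 gives Q = 8 (since 2·8^3 − 14·8^2 = 128).
min ATC = 128/8 + 76 − 14·8 + 8^2 = $44. That is the break-even price.
For $27 ≤ P < $44 the firm produces at a loss; below $27 it shuts down.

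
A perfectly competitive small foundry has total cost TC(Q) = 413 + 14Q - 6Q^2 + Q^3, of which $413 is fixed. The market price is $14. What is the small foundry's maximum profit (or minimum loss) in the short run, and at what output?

Profit = -$381 at Q = 4

AVC = 14 - 6Q + Q^2 has its minimum $5 at Q = 3; price $14 clears that bar, so the firm operates.
With MC = 14 - 12Q + 3Q^2, P = MC on the upward-sloping part at Q* = 4.
TR = 14·4 = 56. TC = 413 + 24 = 437. Profit = 56 − 437 = -$381.
Shutting down would mean losing the fixed cost of $413, so operating at a loss of $381 is better by $32.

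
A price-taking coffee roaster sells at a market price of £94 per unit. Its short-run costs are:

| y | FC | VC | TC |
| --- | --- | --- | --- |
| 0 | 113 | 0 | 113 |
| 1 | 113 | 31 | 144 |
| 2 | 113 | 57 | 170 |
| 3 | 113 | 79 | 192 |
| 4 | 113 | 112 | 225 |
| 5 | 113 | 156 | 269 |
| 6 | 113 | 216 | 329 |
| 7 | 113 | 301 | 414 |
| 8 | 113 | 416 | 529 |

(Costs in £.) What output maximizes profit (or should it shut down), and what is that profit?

Profit at each row (π = 94y − TC): y=0: -113; y=1: -50; y=2: 18; y=3: 90; y=4: 151; y=5: 201; y=6: 235; y=7: 244; y=8: 223.
Profit is maximized at y = 7. AVC there is 301/7 = £43 ≤ P, so producing beats shutting down (which would give -£113).

y = 7; profit = £244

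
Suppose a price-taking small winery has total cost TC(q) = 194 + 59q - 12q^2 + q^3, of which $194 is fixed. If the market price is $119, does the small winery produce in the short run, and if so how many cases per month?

Produce at q = 10

From TC, MC = TC'(q) = 59 - 24q + 3q^2 and AVC = VC/q = 59 - 12q + q^2.
AVC hits its minimum where MC = AVC, at q = 6, giving min AVC = 59 - 12·6 + 6^2 = $23.
Since P = $119 ≥ min AVC = $23, price covers variable cost and the firm should produce.
Set P = MC: 119 = 59 - 24q + 3q^2 → -60 - 24q + 3q^2 = 0. The roots are q = -2 and q = 10; the profit-maximizing output is on the rising part of MC, so q* = 10.
Check: AVC at q = 10 is $39 ≤ P, so revenue covers variable cost.
Profit = P·q − TC = 119·10 − 584 = $606.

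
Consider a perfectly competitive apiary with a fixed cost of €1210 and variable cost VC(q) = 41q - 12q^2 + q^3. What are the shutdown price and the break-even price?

Shutdown price = €5; break-even price = €140

AVC = 41 - 12q + q^2; minimized at q = 6, giving min AVC = €5. That is the shutdown price.
ATC = 1210/q + 41 - 12q + q^2. Setting dATC/dq = −1210/q^2 − 12 + 2q = 0 gives q = 11 (since 2·11^3 − 12·11^2 = 1210).
min ATC = 1210/11 + 41 − 12·11 + 11^2 = €140. That is the break-even price.
For €5 ≤ P < €140 the firm produces at a loss; below €5 it shuts down.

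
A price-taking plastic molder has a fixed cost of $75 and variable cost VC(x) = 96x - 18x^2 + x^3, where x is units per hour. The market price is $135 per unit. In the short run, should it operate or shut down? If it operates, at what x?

Produce at x = 13

From TC, MC = TC'(x) = 96 - 36x + 3x^2 and AVC = VC/x = 96 - 18x + x^2.
The AVC parabola has its vertex at x = 18/2 = 9, where AVC = 96 - 18·9 + 9^2 = $15.
Because $135 ≥ $15, revenue can cover variable cost; the firm operates.
Solving P = MC: -39 - 36x + 3x^2 = 0 ⇒ x = -1 or 13. On the upward-sloping branch, x* = 13.
Check: AVC at x = 13 is $31 ≤ P, so revenue covers variable cost.
Profit = P·x − TC = 135·13 − 478 = $1277.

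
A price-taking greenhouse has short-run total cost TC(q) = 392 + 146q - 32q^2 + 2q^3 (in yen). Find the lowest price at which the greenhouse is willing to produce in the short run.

Short-run supply begins at min AVC. From VC = 146q - 32q^2 + 2q^3, AVC = 146 - 32q + 2q^2.
At the minimum of AVC, MC = AVC. MC = 146 - 64q + 6q^2; setting MC = AVC gives 4q^2 - 32q = 0, so q = 8. min AVC = 18.
The firm shuts down for any P below ¥18.

¥18 per unit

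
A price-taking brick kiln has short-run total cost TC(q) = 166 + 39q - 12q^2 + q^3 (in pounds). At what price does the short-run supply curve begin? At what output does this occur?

The shutdown price is the minimum of AVC. VC = 39q - 12q^2 + q^3, so AVC = 39 - 12q + q^2.
At the minimum of AVC, MC = AVC. MC = 39 - 24q + 3q^2; setting MC = AVC gives 2q^2 - 12q = 0, so q = 6. min AVC = 3.
So the shutdown price is £3.

£3 per unit, at q = 6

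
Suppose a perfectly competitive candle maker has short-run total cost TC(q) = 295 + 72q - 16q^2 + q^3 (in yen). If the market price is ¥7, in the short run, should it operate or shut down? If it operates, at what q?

From TC, MC = TC'(q) = 72 - 32q + 3q^2 and AVC = VC/q = 72 - 16q + q^2.
AVC is minimized where dAVC/dq = -16 + 2q = 0, at q = 8; min AVC = 72 - 16·8 + 8^2 = ¥8.
With P < min AVC (¥7 < ¥8), every unit sold adds to the loss.
Best response: produce nothing and absorb the ¥295 fixed cost.

Shut down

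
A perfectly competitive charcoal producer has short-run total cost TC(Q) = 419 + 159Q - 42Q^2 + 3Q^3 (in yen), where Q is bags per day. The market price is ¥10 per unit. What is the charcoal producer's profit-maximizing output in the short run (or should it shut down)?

From TC, MC = TC'(Q) = 159 - 84Q + 9Q^2 and AVC = VC/Q = 159 - 42Q + 3Q^2.
The AVC parabola has its vertex at Q = 42/6 = 7, where AVC = 159 - 42·7 + 3·7^2 = ¥12.
Since P = ¥10 < min AVC = ¥12, price fails to cover variable cost at any output.
Shutting down limits the loss to fixed cost, ¥419.

Shut down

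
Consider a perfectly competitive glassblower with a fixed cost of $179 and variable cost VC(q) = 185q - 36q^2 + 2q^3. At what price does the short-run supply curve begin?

The shutdown price is the minimum of AVC. VC = 185q - 36q^2 + 2q^3, so AVC = 185 - 36q + 2q^2.
dAVC/dq = -36 + 4q = 0 gives q = 9. min AVC = 185 - 36·9 + 2·9^2 = 23.
For P < $23 the firm produces nothing.

$23 per unit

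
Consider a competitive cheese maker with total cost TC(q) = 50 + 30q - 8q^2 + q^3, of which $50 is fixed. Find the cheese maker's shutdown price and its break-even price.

Shutdown price = min AVC. AVC = 30 - 8q + q^2, with vertex at q = 4 and minimum $14.
ATC = 50/q + 30 - 8q + q^2. Setting dATC/dq = −50/q^2 − 8 + 2q = 0 gives q = 5 (since 2·5^3 − 8·5^2 = 50).
min ATC = 50/5 + 30 − 8·5 + 5^2 = $25. That is the break-even price.
For $14 ≤ P < $25 the firm produces at a loss; below $14 it shuts down.

Shutdown price = $14; break-even price = $25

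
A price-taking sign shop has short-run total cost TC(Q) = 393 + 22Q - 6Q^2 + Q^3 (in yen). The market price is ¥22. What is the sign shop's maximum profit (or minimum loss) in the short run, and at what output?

AVC = 22 - 6Q + Q^2; min AVC = ¥13 at Q = 3. Since P = ¥22 ≥ min AVC, the firm produces.
With MC = 22 - 12Q + 3Q^2, P = MC on the upward-sloping part at Q* = 4.
TR = 22·4 = 88. TC = 393 + 56 = 449. Profit = 88 − 449 = -¥361.
That loss of ¥361 beats the ¥393 the firm would lose by shutting down; producing recovers ¥32 of fixed cost.

Profit = -¥361 at Q = 4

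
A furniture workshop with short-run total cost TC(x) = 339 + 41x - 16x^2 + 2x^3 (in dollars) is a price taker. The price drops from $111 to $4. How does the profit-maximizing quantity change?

Output falls from 7 to 0 (the firm shuts down)

MC = 41 - 32x + 6x^2; the shutdown threshold is min AVC = $9 (at x = 4).
With P = $111 above the shutdown price, P = MC gives x = 7.
At P = $4 < min AVC = $9, price no longer covers variable cost at any output, so the firm shuts down: x = 0.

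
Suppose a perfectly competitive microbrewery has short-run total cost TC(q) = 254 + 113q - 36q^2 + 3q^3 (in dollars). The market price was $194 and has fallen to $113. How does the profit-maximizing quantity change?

Output falls from 9 to 8

AVC = 113 - 36q + 3q^2, minimized at q = 6 where min AVC = $5. MC = 113 - 72q + 9q^2.
With P = $194 above the shutdown price, P = MC gives q = 9.
At P = $113 ≥ min AVC, set P = MC: q = 8. The firm stays open but cuts output.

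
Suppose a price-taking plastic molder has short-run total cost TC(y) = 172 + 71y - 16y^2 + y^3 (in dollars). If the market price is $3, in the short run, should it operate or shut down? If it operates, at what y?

Shut down

Strip out fixed cost: VC = 71y - 16y^2 + y^3. Then AVC = 71 - 16y + y^2 and MC = 71 - 32y + 3y^2.
The AVC parabola has its vertex at y = 16/2 = 8, where AVC = 71 - 16·8 + 8^2 = $7.
P = $3 lies below min AVC = $7; no output level covers variable cost.
Best response: produce nothing and absorb the $172 fixed cost.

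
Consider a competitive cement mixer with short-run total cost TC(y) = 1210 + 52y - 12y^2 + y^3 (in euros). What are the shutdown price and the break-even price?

AVC = 52 - 12y + y^2; minimized at y = 6, giving min AVC = €16. That is the shutdown price.
ATC = 1210/y + 52 - 12y + y^2. Setting dATC/dy = −1210/y^2 − 12 + 2y = 0 gives y = 11 (since 2·11^3 − 12·11^2 = 1210).
min ATC = 1210/11 + 52 − 12·11 + 11^2 = €151. That is the break-even price.
Between these two prices the firm operates at a loss; above €151 it earns a profit.

Shutdown price = €16; break-even price = €151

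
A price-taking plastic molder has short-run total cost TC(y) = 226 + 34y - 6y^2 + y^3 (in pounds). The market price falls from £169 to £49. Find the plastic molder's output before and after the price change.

AVC = 34 - 6y + y^2, minimized at y = 3 where min AVC = £25. MC = 34 - 12y + 3y^2.
With P = £169 above the shutdown price, P = MC gives y = 9.
At P = £49 ≥ min AVC, set P = MC: y = 5. The firm stays open but cuts output.

Output falls from 9 to 5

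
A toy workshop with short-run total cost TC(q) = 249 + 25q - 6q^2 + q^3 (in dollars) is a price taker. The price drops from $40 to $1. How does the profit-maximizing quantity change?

Output falls from 5 to 0 (the firm shuts down)

MC = 25 - 12q + 3q^2; the shutdown threshold is min AVC = $16 (at q = 3).
With P = $40 above the shutdown price, P = MC gives q = 5.
At P = $1 < min AVC = $16, price no longer covers variable cost at any output, so the firm shuts down: q = 0.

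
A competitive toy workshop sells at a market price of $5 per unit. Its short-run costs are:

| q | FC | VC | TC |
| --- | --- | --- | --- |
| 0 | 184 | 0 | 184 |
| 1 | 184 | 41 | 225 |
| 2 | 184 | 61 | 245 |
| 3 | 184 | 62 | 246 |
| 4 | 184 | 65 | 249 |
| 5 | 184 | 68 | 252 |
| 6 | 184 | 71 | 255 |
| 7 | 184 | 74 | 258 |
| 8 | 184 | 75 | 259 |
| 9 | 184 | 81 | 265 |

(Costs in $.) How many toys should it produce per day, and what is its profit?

q = 0 (shut down); profit = -$184

Tabulate TR − TC: q=0: -184; q=1: -220; q=2: -235; q=3: -231; q=4: -229; q=5: -227; q=6: -225; q=7: -223; q=8: -219; q=9: -220.
Profit is highest at q = 0. Equivalently, the lowest AVC in the table is 81/9 ≈ $9 at q = 9, and P = $5 falls below it — price never covers variable cost, so the firm shuts down and loses only its fixed cost.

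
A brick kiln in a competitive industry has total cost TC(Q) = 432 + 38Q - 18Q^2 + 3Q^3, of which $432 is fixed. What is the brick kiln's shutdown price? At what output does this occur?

$11 per unit, at Q = 3

The shutdown price is the minimum of AVC. VC = 38Q - 18Q^2 + 3Q^3, so AVC = 38 - 18Q + 3Q^2.
At the minimum of AVC, MC = AVC. MC = 38 - 36Q + 9Q^2; setting MC = AVC gives 6Q^2 - 18Q = 0, so Q = 3. min AVC = 11.
For P < $11 the firm produces nothing.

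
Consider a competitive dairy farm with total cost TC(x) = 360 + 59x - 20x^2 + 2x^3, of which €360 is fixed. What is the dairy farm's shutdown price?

The firm shuts down when price falls below the minimum of average variable cost. AVC = VC/x = 59 - 20x + 2x^2.
dAVC/dx = -20 + 4x = 0 gives x = 5. min AVC = 59 - 20·5 + 2·5^2 = 9.
The firm shuts down for any P below €9.

€9 per unit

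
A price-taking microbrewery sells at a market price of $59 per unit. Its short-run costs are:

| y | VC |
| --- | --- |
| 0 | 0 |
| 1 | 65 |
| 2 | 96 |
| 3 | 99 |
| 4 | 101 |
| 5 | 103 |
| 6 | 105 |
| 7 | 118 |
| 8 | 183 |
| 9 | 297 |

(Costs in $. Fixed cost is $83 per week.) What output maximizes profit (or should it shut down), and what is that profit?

y = 7; profit = $212

Compute π = P·y − TC at each output: y=0: -83; y=1: -89; y=2: -61; y=3: -5; y=4: 52; y=5: 109; y=6: 166; y=7: 212; y=8: 206; y=9: 151.
Profit is maximized at y = 7. AVC there is 118/7 = $16.86 ≤ P, so producing beats shutting down (which would give -$83).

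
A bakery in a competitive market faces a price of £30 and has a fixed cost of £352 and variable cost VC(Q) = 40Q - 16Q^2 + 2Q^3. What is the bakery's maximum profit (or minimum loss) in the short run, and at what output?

Profit = -£252 at Q = 5

AVC = 40 - 16Q + 2Q^2; min AVC = £8 at Q = 4. Since P = £30 ≥ min AVC, the firm produces.
With MC = 40 - 32Q + 6Q^2, P = MC on the upward-sloping part at Q* = 5.
TR = 30·5 = 150. TC = 352 + 50 = 402. Profit = 150 − 402 = -£252.
Shutting down would mean losing the fixed cost of £352, so operating at a loss of £252 is better by £100.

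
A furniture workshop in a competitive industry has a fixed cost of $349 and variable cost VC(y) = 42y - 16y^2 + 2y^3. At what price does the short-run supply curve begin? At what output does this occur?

$10 per unit, at y = 4

Short-run supply begins at min AVC. From VC = 42y - 16y^2 + 2y^3, AVC = 42 - 16y + 2y^2.
At the minimum of AVC, MC = AVC. MC = 42 - 32y + 6y^2; setting MC = AVC gives 4y^2 - 16y = 0, so y = 4. min AVC = 10.
So the shutdown price is $10.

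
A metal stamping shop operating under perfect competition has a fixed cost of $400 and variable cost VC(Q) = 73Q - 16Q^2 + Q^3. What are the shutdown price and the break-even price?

AVC = 73 - 16Q + Q^2; minimized at Q = 8, giving min AVC = $9. That is the shutdown price.
ATC = 400/Q + 73 - 16Q + Q^2. Setting dATC/dQ = −400/Q^2 − 16 + 2Q = 0 gives Q = 10 (since 2·10^3 − 16·10^2 = 400).
min ATC = 400/10 + 73 − 16·10 + 10^2 = $53. That is the break-even price.
For $9 ≤ P < $53 the firm produces at a loss; below $9 it shuts down.

Shutdown price = $9; break-even price = $53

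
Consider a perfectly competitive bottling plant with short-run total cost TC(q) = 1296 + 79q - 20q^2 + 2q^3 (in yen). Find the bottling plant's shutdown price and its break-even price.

Shutdown price = min AVC. AVC = 79 - 20q + 2q^2, with vertex at q = 5 and minimum ¥29.
ATC = 1296/q + 79 - 20q + 2q^2. Setting dATC/dq = −1296/q^2 − 20 + 4q = 0 gives q = 9 (since 4·9^3 − 20·9^2 = 1296).
min ATC = 1296/9 + 79 − 20·9 + 2·9^2 = ¥205. That is the break-even price.
Between these two prices the firm operates at a loss; above ¥205 it earns a profit.

Shutdown price = ¥29; break-even price = ¥205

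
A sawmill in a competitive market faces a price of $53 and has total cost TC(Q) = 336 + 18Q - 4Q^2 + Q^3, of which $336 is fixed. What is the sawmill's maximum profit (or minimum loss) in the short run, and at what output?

Profit = -$186 at Q = 5

AVC = 18 - 4Q + Q^2 has its minimum $14 at Q = 2; price $53 clears that bar, so the firm operates.
With MC = 18 - 8Q + 3Q^2, P = MC on the upward-sloping part at Q* = 5.
TR = 53·5 = 265. TC = 336 + 115 = 451. Profit = 265 − 451 = -$186.
By producing, the firm covers all variable cost plus $150 of fixed cost; shutting down would lose the full $336.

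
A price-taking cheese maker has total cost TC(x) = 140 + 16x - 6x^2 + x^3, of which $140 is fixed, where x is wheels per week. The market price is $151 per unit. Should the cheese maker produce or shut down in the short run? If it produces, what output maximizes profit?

Produce at x = 9

Variable cost is VC = 16x - 6x^2 + x^3, so AVC = VC/x = 16 - 6x + x^2 and MC = dTC/dx = 16 - 12x + 3x^2.
AVC hits its minimum where MC = AVC, at x = 3, giving min AVC = 16 - 6·3 + 3^2 = $7.
P = $151 exceeds min AVC = $7, so the firm stays open.
Solving P = MC: -135 - 12x + 3x^2 = 0 ⇒ x = -5 or 9. On the upward-sloping branch, x* = 9.
Check: AVC at x = 9 is $43 ≤ P, so revenue covers variable cost.
Profit = P·x − TC = 151·9 − 527 = $832.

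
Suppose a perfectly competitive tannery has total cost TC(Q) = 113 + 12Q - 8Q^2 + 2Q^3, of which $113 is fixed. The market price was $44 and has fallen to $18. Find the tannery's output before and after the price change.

AVC = 12 - 8Q + 2Q^2, minimized at Q = 2 where min AVC = $4. MC = 12 - 16Q + 6Q^2.
At P = $44 ≥ min AVC, set P = MC on the rising branch: Q = 4.
At P = $18 ≥ min AVC, set P = MC: Q = 3. The firm stays open but cuts output.

Output falls from 4 to 3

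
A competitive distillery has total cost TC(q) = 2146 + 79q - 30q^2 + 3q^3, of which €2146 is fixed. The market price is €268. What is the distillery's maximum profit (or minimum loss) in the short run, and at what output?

AVC = 79 - 30q + 3q^2 has its minimum €4 at q = 5; price €268 clears that bar, so the firm operates.
MC = 79 - 60q + 9q^2. Setting P = MC and taking the root on the rising branch gives q* = 9.
TR = 268·9 = 2412. TC = 2146 + 468 = 2614. Profit = 2412 − 2614 = -€202.
Shutting down would mean losing the fixed cost of €2146, so operating at a loss of €202 is better by €1944.

Profit = -€202 at q = 9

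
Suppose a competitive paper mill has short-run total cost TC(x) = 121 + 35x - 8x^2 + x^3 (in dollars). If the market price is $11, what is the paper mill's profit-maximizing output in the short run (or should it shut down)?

Variable cost is VC = 35x - 8x^2 + x^3, so AVC = VC/x = 35 - 8x + x^2 and MC = dTC/dx = 35 - 16x + 3x^2.
AVC hits its minimum where MC = AVC, at x = 4, giving min AVC = 35 - 8·4 + 4^2 = $19.
With P < min AVC ($11 < $19), every unit sold adds to the loss.
Shutting down limits the loss to fixed cost, $121.

Shut down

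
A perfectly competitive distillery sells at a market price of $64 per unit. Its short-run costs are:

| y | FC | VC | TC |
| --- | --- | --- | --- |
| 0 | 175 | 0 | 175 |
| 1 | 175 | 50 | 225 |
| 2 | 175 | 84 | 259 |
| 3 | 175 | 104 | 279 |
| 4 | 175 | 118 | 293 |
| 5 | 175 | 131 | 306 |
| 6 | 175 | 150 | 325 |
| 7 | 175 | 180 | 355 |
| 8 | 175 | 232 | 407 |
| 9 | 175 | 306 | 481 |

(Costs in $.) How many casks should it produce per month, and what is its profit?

y = 8; profit = $105

Profit at each row (π = 64y − TC): y=0: -175; y=1: -161; y=2: -131; y=3: -87; y=4: -37; y=5: 14; y=6: 59; y=7: 93; y=8: 105; y=9: 95.
Profit is maximized at y = 8. AVC there is 232/8 = $29 ≤ P, so producing beats shutting down (which would give -$175).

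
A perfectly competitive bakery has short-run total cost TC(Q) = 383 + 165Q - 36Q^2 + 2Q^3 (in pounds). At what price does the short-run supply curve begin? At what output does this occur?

£3 per unit, at Q = 9

The firm shuts down when price falls below the minimum of average variable cost. AVC = VC/Q = 165 - 36Q + 2Q^2.
dAVC/dQ = -36 + 4Q = 0 gives Q = 9. min AVC = 165 - 36·9 + 2·9^2 = 3.
The firm shuts down for any P below £3.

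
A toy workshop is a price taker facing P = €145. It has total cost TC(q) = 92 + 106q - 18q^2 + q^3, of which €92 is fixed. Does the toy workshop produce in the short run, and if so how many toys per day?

Variable cost is VC = 106q - 18q^2 + q^3, so AVC = VC/q = 106 - 18q + q^2 and MC = dTC/dq = 106 - 36q + 3q^2.
AVC is minimized where dAVC/dq = -18 + 2q = 0, at q = 9; min AVC = 106 - 18·9 + 9^2 = €25.
Because €145 ≥ €25, revenue can cover variable cost; the firm operates.
Solving P = MC: -39 - 36q + 3q^2 = 0 ⇒ q = -1 or 13. On the upward-sloping branch, q* = 13.
Check: AVC at q = 13 is €41 ≤ P, so revenue covers variable cost.
Profit = P·q − TC = 145·13 − 625 = €1260.

Produce at q = 13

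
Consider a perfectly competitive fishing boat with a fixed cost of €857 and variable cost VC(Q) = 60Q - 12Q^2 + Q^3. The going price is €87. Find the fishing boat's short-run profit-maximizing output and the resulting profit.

Profit = -€371 at Q = 9

AVC = 60 - 12Q + Q^2; min AVC = €24 at Q = 6. Since P = €87 ≥ min AVC, the firm produces.
MC = 60 - 24Q + 3Q^2. Setting P = MC and taking the root on the rising branch gives Q* = 9.
TR = 87·9 = 783. TC = 857 + 297 = 1154. Profit = 783 − 1154 = -€371.
Shutting down would mean losing the fixed cost of €857, so operating at a loss of €371 is better by €486.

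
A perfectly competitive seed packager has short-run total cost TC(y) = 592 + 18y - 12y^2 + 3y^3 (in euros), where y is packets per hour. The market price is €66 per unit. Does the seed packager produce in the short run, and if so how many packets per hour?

From TC, MC = TC'(y) = 18 - 24y + 9y^2 and AVC = VC/y = 18 - 12y + 3y^2.
AVC hits its minimum where MC = AVC, at y = 2, giving min AVC = 18 - 12·2 + 3·2^2 = €6.
Since P = €66 ≥ min AVC = €6, price covers variable cost and the firm should produce.
P = MC gives -48 - 24y + 9y^2 = 0, with roots -4/3 and 4. Take the larger (rising MC): y* = 4.
Check: AVC at y = 4 is €18 ≤ P, so revenue covers variable cost.
Profit = P·y − TC = 66·4 − 664 = -€400, a loss, but smaller than the €592 fixed cost the firm would lose by shutting down.

Produce at y = 4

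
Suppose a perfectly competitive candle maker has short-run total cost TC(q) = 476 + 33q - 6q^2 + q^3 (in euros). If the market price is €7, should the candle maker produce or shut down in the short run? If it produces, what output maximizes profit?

Shut down

Variable cost is VC = 33q - 6q^2 + q^3, so AVC = VC/q = 33 - 6q + q^2 and MC = dTC/dq = 33 - 12q + 3q^2.
The AVC parabola has its vertex at q = 6/2 = 3, where AVC = 33 - 6·3 + 3^2 = €24.
Since P = €7 < min AVC = €24, price fails to cover variable cost at any output.
Shutting down limits the loss to fixed cost, €476.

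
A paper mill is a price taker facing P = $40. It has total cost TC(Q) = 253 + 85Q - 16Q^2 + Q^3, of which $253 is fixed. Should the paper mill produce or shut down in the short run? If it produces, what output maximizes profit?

From TC, MC = TC'(Q) = 85 - 32Q + 3Q^2 and AVC = VC/Q = 85 - 16Q + Q^2.
AVC hits its minimum where MC = AVC, at Q = 8, giving min AVC = 85 - 16·8 + 8^2 = $21.
P = $40 exceeds min AVC = $21, so the firm stays open.
Solving P = MC: 45 - 32Q + 3Q^2 = 0 ⇒ Q = 5/3 or 9. On the upward-sloping branch, Q* = 9.
Check: AVC at Q = 9 is $22 ≤ P, so revenue covers variable cost.
Profit = P·Q − TC = 40·9 − 451 = -$91, a loss, but smaller than the $253 fixed cost the firm would lose by shutting down.

Produce at Q = 9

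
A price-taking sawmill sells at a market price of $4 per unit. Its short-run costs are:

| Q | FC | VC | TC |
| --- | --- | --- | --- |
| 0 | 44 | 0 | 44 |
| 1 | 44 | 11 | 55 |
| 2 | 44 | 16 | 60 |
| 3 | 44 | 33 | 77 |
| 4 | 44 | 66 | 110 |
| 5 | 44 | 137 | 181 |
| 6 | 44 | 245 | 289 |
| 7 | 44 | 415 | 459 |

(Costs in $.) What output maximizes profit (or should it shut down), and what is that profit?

Q = 0 (shut down); profit = -$44

Compute π = P·Q − TC at each output: Q=0: -44; Q=1: -51; Q=2: -52; Q=3: -65; Q=4: -94; Q=5: -161; Q=6: -265; Q=7: -431.
Profit is highest at Q = 0. Equivalently, the lowest AVC in the table is 16/2 ≈ $8 at Q = 2, and P = $4 falls below it — price never covers variable cost, so the firm shuts down and loses only its fixed cost.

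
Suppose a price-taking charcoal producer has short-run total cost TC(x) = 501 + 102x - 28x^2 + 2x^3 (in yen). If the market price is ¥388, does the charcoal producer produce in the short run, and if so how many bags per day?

Produce at x = 13

From TC, MC = TC'(x) = 102 - 56x + 6x^2 and AVC = VC/x = 102 - 28x + 2x^2.
AVC hits its minimum where MC = AVC, at x = 7, giving min AVC = 102 - 28·7 + 2·7^2 = ¥4.
P = ¥388 exceeds min AVC = ¥4, so the firm stays open.
Solving P = MC: -286 - 56x + 6x^2 = 0 ⇒ x = -11/3 or 13. On the upward-sloping branch, x* = 13.
Check: AVC at x = 13 is ¥76 ≤ P, so revenue covers variable cost.
Profit = P·x − TC = 388·13 − 1489 = ¥3555.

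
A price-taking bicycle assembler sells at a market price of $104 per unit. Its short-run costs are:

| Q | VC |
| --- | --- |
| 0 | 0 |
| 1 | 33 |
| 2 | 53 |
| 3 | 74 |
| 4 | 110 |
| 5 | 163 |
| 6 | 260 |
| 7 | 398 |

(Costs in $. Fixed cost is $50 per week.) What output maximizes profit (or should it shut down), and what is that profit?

Compute π = P·Q − TC at each output: Q=0: -50; Q=1: 21; Q=2: 105; Q=3: 188; Q=4: 256; Q=5: 307; Q=6: 314; Q=7: 280.
Profit is maximized at Q = 6. AVC there is 260/6 = $43.33 ≤ P, so producing beats shutting down (which would give -$50).

Q = 6; profit = $314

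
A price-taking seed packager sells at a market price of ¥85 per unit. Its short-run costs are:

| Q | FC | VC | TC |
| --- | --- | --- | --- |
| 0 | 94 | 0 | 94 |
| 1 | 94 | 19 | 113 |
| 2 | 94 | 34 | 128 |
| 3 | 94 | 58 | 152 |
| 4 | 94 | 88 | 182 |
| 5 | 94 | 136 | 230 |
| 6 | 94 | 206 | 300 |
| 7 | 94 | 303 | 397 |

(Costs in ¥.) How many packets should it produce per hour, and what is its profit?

Q = 6; profit = ¥210

Profit at each row (π = 85Q − TC): Q=0: -94; Q=1: -28; Q=2: 42; Q=3: 103; Q=4: 158; Q=5: 195; Q=6: 210; Q=7: 198.
Profit is maximized at Q = 6. AVC there is 206/6 = ¥34.33 ≤ P, so producing beats shutting down (which would give -¥94).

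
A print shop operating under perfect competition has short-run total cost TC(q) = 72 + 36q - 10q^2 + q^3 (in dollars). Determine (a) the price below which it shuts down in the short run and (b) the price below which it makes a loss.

Shutdown price = $11; break-even price = $24

AVC = 36 - 10q + q^2; minimized at q = 5, giving min AVC = $11. That is the shutdown price.
ATC = 72/q + 36 - 10q + q^2. Setting dATC/dq = −72/q^2 − 10 + 2q = 0 gives q = 6 (since 2·6^3 − 10·6^2 = 72).
min ATC = 72/6 + 36 − 10·6 + 6^2 = $24. That is the break-even price.
Between these two prices the firm operates at a loss; above $24 it earns a profit.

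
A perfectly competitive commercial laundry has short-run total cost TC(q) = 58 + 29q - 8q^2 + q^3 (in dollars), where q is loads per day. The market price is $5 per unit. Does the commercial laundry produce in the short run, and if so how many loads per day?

From TC, MC = TC'(q) = 29 - 16q + 3q^2 and AVC = VC/q = 29 - 8q + q^2.
AVC hits its minimum where MC = AVC, at q = 4, giving min AVC = 29 - 8·4 + 4^2 = $13.
Since P = $5 < min AVC = $13, price fails to cover variable cost at any output.
Shutting down limits the loss to fixed cost, $58.

Shut down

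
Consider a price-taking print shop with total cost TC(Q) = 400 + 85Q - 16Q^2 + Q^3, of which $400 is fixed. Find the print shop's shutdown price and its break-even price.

Shutdown price = $21; break-even price = $65

AVC = 85 - 16Q + Q^2; minimized at Q = 8, giving min AVC = $21. That is the shutdown price.
ATC = 400/Q + 85 - 16Q + Q^2. Setting dATC/dQ = −400/Q^2 − 16 + 2Q = 0 gives Q = 10 (since 2·10^3 − 16·10^2 = 400).
min ATC = 400/10 + 85 − 16·10 + 10^2 = $65. That is the break-even price.
Between these two prices the firm operates at a loss; above $65 it earns a profit.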